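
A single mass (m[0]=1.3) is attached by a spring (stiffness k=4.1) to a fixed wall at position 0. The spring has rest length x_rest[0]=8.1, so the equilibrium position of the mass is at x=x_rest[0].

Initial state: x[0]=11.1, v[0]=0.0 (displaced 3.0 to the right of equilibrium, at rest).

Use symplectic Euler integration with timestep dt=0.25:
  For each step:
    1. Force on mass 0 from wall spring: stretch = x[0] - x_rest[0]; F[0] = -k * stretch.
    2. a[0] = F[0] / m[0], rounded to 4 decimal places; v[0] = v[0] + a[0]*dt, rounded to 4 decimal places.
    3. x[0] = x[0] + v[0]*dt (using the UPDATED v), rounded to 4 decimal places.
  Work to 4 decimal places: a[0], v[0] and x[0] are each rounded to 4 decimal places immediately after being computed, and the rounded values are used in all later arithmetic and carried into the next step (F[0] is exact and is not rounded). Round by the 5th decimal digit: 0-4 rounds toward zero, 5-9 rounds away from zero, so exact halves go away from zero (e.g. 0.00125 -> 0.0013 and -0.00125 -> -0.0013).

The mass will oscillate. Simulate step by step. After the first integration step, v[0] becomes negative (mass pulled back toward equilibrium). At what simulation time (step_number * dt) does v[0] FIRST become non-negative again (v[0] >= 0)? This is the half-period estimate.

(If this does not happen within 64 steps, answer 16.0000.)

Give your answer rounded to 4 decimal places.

Step 0: x=[11.1000] v=[0.0000]
Step 1: x=[10.5087] v=[-2.3654]
Step 2: x=[9.4426] v=[-4.2646]
Step 3: x=[8.1118] v=[-5.3232]
Step 4: x=[6.7787] v=[-5.3325]
Step 5: x=[5.7060] v=[-4.2907]
Step 6: x=[5.1052] v=[-2.4031]
Step 7: x=[5.0948] v=[-0.0418]
Step 8: x=[5.6767] v=[2.3277]
First v>=0 after going negative at step 8, time=2.0000

Answer: 2.0000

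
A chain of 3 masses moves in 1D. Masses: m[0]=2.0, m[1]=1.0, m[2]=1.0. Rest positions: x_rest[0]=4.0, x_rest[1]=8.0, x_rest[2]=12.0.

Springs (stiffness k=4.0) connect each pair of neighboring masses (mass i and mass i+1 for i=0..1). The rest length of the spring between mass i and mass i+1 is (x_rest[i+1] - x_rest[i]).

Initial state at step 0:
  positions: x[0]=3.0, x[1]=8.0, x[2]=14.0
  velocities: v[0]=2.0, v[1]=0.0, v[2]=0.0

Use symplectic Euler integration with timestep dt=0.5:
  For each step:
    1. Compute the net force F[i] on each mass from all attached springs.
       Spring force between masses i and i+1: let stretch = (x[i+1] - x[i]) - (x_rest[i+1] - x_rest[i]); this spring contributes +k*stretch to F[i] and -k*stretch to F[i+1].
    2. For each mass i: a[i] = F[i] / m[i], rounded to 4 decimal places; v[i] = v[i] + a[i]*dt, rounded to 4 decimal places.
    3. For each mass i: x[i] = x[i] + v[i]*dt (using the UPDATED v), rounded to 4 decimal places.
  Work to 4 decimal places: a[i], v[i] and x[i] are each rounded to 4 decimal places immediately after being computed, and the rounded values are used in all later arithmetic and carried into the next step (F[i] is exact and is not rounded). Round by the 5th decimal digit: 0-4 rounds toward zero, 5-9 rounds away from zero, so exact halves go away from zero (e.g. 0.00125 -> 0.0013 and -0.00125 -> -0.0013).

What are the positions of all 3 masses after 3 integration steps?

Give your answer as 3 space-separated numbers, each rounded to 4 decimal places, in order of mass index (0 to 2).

Step 0: x=[3.0000 8.0000 14.0000] v=[2.0000 0.0000 0.0000]
Step 1: x=[4.5000 9.0000 12.0000] v=[3.0000 2.0000 -4.0000]
Step 2: x=[6.2500 8.5000 11.0000] v=[3.5000 -1.0000 -2.0000]
Step 3: x=[7.1250 8.2500 11.5000] v=[1.7500 -0.5000 1.0000]

Answer: 7.1250 8.2500 11.5000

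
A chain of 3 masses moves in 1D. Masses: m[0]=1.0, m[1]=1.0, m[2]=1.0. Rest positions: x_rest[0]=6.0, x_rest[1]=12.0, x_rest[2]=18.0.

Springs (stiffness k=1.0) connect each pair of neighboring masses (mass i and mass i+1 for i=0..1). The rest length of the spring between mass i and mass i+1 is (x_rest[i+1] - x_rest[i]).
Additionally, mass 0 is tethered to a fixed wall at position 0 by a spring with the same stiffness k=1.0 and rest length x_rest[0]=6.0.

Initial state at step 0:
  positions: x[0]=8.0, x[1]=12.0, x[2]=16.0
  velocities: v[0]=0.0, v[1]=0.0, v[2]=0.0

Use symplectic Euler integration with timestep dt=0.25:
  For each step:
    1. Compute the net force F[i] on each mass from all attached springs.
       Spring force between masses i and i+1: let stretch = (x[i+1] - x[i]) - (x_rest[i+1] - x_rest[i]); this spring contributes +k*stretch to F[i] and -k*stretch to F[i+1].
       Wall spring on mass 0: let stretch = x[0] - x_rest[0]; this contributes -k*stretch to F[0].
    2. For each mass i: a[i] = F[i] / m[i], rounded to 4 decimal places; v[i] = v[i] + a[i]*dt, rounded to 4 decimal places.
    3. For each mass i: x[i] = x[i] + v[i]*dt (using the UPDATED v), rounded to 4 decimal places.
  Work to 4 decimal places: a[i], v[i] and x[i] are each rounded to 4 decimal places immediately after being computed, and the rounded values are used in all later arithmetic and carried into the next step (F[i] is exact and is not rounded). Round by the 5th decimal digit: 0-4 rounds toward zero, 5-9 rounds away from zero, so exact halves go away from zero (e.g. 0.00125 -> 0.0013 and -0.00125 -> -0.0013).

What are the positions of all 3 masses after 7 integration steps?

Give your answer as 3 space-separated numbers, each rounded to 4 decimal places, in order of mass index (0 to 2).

Step 0: x=[8.0000 12.0000 16.0000] v=[0.0000 0.0000 0.0000]
Step 1: x=[7.7500 12.0000 16.1250] v=[-1.0000 0.0000 0.5000]
Step 2: x=[7.2813 11.9922 16.3672] v=[-1.8750 -0.0313 0.9688]
Step 3: x=[6.6519 11.9634 16.7110] v=[-2.5176 -0.1153 1.3751]
Step 4: x=[5.9387 11.8993 17.1331] v=[-2.8527 -0.2563 1.6882]
Step 5: x=[5.2269 11.7898 17.6031] v=[-2.8472 -0.4380 1.8798]
Step 6: x=[4.5986 11.6335 18.0847] v=[-2.5132 -0.6254 1.9265]
Step 7: x=[4.1226 11.4407 18.5381] v=[-1.9041 -0.7713 1.8137]

Answer: 4.1226 11.4407 18.5381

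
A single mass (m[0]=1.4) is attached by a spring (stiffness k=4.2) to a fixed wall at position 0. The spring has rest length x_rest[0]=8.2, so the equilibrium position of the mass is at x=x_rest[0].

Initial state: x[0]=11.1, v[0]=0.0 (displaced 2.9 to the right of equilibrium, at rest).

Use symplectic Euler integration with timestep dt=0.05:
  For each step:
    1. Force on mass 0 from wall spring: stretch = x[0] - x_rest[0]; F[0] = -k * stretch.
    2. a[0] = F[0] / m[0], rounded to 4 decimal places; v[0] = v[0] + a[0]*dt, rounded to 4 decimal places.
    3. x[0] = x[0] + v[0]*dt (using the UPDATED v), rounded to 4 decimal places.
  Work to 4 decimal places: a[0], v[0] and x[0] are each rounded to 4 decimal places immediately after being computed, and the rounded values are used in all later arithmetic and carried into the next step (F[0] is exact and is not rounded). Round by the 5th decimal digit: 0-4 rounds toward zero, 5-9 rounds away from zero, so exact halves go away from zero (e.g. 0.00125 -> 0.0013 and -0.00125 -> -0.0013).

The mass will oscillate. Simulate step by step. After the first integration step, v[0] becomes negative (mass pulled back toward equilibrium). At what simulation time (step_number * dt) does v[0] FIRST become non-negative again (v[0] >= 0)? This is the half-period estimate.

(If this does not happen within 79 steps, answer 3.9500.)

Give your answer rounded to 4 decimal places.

Answer: 1.8500

Derivation:
Step 0: x=[11.1000] v=[0.0000]
Step 1: x=[11.0783] v=[-0.4350]
Step 2: x=[11.0350] v=[-0.8667]
Step 3: x=[10.9704] v=[-1.2920]
Step 4: x=[10.8850] v=[-1.7076]
Step 5: x=[10.7795] v=[-2.1104]
Step 6: x=[10.6546] v=[-2.4973]
Step 7: x=[10.5113] v=[-2.8655]
Step 8: x=[10.3507] v=[-3.2122]
Step 9: x=[10.1740] v=[-3.5348]
Step 10: x=[9.9825] v=[-3.8309]
Step 11: x=[9.7776] v=[-4.0983]
Step 12: x=[9.5609] v=[-4.3349]
Step 13: x=[9.3340] v=[-4.5390]
Step 14: x=[9.0985] v=[-4.7091]
Step 15: x=[8.8563] v=[-4.8439]
Step 16: x=[8.6092] v=[-4.9423]
Step 17: x=[8.3590] v=[-5.0037]
Step 18: x=[8.1076] v=[-5.0276]
Step 19: x=[7.8569] v=[-5.0137]
Step 20: x=[7.6088] v=[-4.9622]
Step 21: x=[7.3651] v=[-4.8735]
Step 22: x=[7.1277] v=[-4.7483]
Step 23: x=[6.8983] v=[-4.5875]
Step 24: x=[6.6787] v=[-4.3922]
Step 25: x=[6.4705] v=[-4.1640]
Step 26: x=[6.2753] v=[-3.9046]
Step 27: x=[6.0945] v=[-3.6159]
Step 28: x=[5.9295] v=[-3.3001]
Step 29: x=[5.7815] v=[-2.9595]
Step 30: x=[5.6517] v=[-2.5967]
Step 31: x=[5.5410] v=[-2.2145]
Step 32: x=[5.4502] v=[-1.8157]
Step 33: x=[5.3800] v=[-1.4032]
Step 34: x=[5.3310] v=[-0.9802]
Step 35: x=[5.3035] v=[-0.5499]
Step 36: x=[5.2977] v=[-0.1154]
Step 37: x=[5.3137] v=[0.3199]
First v>=0 after going negative at step 37, time=1.8500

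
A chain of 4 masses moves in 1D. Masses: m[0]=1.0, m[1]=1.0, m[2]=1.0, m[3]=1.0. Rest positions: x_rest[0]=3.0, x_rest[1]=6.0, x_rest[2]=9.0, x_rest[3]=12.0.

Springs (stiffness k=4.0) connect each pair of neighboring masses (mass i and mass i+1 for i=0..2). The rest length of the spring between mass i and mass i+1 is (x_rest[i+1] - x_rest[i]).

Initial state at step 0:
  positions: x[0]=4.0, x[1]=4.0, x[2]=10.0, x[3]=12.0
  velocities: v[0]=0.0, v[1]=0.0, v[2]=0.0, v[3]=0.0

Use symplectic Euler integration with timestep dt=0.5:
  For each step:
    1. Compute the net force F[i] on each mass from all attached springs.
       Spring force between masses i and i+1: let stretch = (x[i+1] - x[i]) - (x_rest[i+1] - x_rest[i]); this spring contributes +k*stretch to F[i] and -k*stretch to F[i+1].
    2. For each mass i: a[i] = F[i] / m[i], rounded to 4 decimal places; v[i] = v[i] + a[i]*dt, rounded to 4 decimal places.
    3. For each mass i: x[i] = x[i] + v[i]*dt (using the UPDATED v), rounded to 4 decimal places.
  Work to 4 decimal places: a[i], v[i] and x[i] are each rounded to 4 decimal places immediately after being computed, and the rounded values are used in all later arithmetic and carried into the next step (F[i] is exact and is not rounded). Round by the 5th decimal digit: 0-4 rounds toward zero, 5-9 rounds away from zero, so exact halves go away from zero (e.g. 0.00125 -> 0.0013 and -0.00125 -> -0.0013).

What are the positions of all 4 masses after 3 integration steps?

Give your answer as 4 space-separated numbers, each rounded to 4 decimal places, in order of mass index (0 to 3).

Step 0: x=[4.0000 4.0000 10.0000 12.0000] v=[0.0000 0.0000 0.0000 0.0000]
Step 1: x=[1.0000 10.0000 6.0000 13.0000] v=[-6.0000 12.0000 -8.0000 2.0000]
Step 2: x=[4.0000 3.0000 13.0000 10.0000] v=[6.0000 -14.0000 14.0000 -6.0000]
Step 3: x=[3.0000 7.0000 7.0000 13.0000] v=[-2.0000 8.0000 -12.0000 6.0000]

Answer: 3.0000 7.0000 7.0000 13.0000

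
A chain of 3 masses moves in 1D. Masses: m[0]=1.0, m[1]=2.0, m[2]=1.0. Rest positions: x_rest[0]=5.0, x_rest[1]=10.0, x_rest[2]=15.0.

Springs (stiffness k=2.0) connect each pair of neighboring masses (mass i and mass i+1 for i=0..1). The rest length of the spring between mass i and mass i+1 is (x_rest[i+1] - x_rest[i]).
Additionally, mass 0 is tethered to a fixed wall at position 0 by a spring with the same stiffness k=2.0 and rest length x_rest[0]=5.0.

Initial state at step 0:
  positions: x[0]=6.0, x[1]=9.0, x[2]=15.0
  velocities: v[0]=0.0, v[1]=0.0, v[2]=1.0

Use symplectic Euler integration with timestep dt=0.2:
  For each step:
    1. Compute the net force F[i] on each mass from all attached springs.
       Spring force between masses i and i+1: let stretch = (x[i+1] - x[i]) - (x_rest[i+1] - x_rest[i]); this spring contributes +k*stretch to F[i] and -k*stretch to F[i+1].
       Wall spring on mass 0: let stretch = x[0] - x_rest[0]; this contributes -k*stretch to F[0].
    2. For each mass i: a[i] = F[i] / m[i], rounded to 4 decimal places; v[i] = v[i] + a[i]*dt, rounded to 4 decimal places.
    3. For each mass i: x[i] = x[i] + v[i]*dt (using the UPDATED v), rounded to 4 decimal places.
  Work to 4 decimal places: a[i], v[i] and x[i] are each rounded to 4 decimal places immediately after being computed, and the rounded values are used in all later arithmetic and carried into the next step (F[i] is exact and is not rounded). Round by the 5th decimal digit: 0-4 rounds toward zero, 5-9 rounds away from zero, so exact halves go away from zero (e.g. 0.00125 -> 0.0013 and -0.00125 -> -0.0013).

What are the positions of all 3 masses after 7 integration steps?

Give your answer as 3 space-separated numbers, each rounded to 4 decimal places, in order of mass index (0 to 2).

Step 0: x=[6.0000 9.0000 15.0000] v=[0.0000 0.0000 1.0000]
Step 1: x=[5.7600 9.1200 15.1200] v=[-1.2000 0.6000 0.6000]
Step 2: x=[5.3280 9.3456 15.1600] v=[-2.1600 1.1280 0.2000]
Step 3: x=[4.7912 9.6431 15.1348] v=[-2.6842 1.4874 -0.1258]
Step 4: x=[4.2592 9.9662 15.0703] v=[-2.6599 1.6154 -0.3225]
Step 5: x=[3.8430 10.2652 14.9975] v=[-2.0808 1.4948 -0.3641]
Step 6: x=[3.6332 10.4966 14.9461] v=[-1.0491 1.1568 -0.2570]
Step 7: x=[3.6818 10.6314 14.9387] v=[0.2430 0.6740 -0.0368]

Answer: 3.6818 10.6314 14.9387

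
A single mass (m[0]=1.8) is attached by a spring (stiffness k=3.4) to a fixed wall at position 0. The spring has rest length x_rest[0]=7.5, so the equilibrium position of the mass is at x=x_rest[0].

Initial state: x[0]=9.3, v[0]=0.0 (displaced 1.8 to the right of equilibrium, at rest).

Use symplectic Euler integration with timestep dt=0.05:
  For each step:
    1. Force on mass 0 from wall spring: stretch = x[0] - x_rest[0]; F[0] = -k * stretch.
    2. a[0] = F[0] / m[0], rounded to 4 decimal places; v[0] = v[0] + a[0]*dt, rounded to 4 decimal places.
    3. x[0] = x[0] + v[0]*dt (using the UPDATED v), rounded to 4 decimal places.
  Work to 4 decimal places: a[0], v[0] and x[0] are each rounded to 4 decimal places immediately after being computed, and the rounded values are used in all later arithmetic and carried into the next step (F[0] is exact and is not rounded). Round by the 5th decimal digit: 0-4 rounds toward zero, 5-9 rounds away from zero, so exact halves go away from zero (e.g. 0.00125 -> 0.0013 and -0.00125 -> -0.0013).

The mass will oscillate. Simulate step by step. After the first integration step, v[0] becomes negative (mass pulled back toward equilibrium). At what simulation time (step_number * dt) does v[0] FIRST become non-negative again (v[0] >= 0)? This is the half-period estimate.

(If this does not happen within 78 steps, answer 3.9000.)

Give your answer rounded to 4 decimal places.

Step 0: x=[9.3000] v=[0.0000]
Step 1: x=[9.2915] v=[-0.1700]
Step 2: x=[9.2745] v=[-0.3392]
Step 3: x=[9.2492] v=[-0.5068]
Step 4: x=[9.2156] v=[-0.6720]
Step 5: x=[9.1739] v=[-0.8340]
Step 6: x=[9.1243] v=[-0.9921]
Step 7: x=[9.0670] v=[-1.1455]
Step 8: x=[9.0023] v=[-1.2935]
Step 9: x=[8.9305] v=[-1.4354]
Step 10: x=[8.8520] v=[-1.5705]
Step 11: x=[8.7671] v=[-1.6982]
Step 12: x=[8.6762] v=[-1.8179]
Step 13: x=[8.5798] v=[-1.9290]
Step 14: x=[8.4783] v=[-2.0310]
Step 15: x=[8.3721] v=[-2.1234]
Step 16: x=[8.2618] v=[-2.2058]
Step 17: x=[8.1479] v=[-2.2778]
Step 18: x=[8.0310] v=[-2.3390]
Step 19: x=[7.9115] v=[-2.3892]
Step 20: x=[7.7901] v=[-2.4281]
Step 21: x=[7.6673] v=[-2.4555]
Step 22: x=[7.5437] v=[-2.4713]
Step 23: x=[7.4199] v=[-2.4754]
Step 24: x=[7.2965] v=[-2.4678]
Step 25: x=[7.1741] v=[-2.4486]
Step 26: x=[7.0532] v=[-2.4178]
Step 27: x=[6.9344] v=[-2.3756]
Step 28: x=[6.8183] v=[-2.3222]
Step 29: x=[6.7054] v=[-2.2578]
Step 30: x=[6.5963] v=[-2.1828]
Step 31: x=[6.4914] v=[-2.0975]
Step 32: x=[6.3913] v=[-2.0022]
Step 33: x=[6.2964] v=[-1.8975]
Step 34: x=[6.2072] v=[-1.7838]
Step 35: x=[6.1241] v=[-1.6617]
Step 36: x=[6.0475] v=[-1.5318]
Step 37: x=[5.9778] v=[-1.3946]
Step 38: x=[5.9153] v=[-1.2508]
Step 39: x=[5.8602] v=[-1.1011]
Step 40: x=[5.8129] v=[-0.9462]
Step 41: x=[5.7736] v=[-0.7869]
Step 42: x=[5.7424] v=[-0.6239]
Step 43: x=[5.7195] v=[-0.4579]
Step 44: x=[5.7050] v=[-0.2897]
Step 45: x=[5.6990] v=[-0.1202]
Step 46: x=[5.7015] v=[0.0499]
First v>=0 after going negative at step 46, time=2.3000

Answer: 2.3000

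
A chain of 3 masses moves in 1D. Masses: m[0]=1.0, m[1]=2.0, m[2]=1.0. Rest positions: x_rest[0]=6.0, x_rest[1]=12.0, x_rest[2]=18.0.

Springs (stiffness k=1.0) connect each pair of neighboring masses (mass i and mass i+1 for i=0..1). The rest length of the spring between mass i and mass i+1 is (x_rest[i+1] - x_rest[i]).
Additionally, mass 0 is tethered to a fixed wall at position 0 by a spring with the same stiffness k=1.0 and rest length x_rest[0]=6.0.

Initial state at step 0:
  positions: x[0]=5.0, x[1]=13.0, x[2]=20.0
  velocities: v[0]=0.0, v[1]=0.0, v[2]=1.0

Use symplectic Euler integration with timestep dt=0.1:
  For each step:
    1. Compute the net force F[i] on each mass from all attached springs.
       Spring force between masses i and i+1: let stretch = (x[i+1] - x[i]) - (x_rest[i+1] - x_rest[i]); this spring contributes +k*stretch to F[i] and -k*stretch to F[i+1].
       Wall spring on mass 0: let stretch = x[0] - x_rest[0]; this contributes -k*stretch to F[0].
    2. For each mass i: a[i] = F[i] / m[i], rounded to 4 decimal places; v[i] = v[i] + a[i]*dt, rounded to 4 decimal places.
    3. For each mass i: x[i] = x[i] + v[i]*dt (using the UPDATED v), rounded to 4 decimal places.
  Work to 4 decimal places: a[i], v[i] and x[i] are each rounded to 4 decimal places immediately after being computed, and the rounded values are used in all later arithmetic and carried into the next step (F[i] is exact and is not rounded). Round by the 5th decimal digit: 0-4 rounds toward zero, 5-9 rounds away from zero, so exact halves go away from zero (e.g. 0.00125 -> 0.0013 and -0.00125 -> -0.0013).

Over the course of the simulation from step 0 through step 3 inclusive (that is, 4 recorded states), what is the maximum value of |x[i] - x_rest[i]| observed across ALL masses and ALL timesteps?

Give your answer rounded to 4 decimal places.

Step 0: x=[5.0000 13.0000 20.0000] v=[0.0000 0.0000 1.0000]
Step 1: x=[5.0300 12.9950 20.0900] v=[0.3000 -0.0500 0.9000]
Step 2: x=[5.0894 12.9857 20.1691] v=[0.5935 -0.0935 0.7905]
Step 3: x=[5.1768 12.9728 20.2363] v=[0.8742 -0.1292 0.6722]
Max displacement = 2.2363

Answer: 2.2363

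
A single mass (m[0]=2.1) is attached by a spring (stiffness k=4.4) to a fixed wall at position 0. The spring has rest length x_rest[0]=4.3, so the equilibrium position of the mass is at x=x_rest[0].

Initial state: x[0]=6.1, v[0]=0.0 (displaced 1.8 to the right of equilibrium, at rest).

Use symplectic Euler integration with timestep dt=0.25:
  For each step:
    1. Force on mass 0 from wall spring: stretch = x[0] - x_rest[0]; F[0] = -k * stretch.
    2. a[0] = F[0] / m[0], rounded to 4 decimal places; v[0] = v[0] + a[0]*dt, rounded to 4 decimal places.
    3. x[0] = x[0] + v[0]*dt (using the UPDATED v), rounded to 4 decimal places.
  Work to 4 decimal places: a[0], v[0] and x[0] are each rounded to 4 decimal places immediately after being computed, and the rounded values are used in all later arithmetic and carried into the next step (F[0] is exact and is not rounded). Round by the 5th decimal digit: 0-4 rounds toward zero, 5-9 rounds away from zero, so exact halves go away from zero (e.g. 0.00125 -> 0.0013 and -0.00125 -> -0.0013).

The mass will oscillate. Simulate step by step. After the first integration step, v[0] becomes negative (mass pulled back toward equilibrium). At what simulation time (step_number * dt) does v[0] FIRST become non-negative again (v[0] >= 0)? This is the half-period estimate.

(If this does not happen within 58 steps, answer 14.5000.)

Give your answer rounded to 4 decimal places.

Step 0: x=[6.1000] v=[0.0000]
Step 1: x=[5.8643] v=[-0.9429]
Step 2: x=[5.4237] v=[-1.7623]
Step 3: x=[4.8360] v=[-2.3509]
Step 4: x=[4.1781] v=[-2.6317]
Step 5: x=[3.5361] v=[-2.5679]
Step 6: x=[2.9942] v=[-2.1678]
Step 7: x=[2.6233] v=[-1.4838]
Step 8: x=[2.4719] v=[-0.6055]
Step 9: x=[2.5599] v=[0.3521]
First v>=0 after going negative at step 9, time=2.2500

Answer: 2.2500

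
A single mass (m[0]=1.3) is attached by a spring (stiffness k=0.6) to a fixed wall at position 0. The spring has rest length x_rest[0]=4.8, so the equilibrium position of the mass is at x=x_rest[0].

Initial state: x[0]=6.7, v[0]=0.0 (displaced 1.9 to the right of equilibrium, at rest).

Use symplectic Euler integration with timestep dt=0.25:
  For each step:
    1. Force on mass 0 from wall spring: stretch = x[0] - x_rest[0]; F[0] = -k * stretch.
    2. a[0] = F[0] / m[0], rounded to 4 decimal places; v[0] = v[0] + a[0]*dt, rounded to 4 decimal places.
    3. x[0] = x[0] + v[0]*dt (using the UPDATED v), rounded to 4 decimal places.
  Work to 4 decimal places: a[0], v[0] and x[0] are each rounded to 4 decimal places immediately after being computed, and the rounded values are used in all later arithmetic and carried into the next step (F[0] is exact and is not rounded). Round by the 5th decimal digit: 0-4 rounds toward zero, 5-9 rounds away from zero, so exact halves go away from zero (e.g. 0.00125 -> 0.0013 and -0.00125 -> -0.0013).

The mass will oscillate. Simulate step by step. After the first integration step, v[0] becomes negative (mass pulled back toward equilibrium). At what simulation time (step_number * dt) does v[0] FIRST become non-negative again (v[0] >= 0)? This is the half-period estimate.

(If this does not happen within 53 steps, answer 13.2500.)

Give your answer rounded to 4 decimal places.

Answer: 4.7500

Derivation:
Step 0: x=[6.7000] v=[0.0000]
Step 1: x=[6.6452] v=[-0.2192]
Step 2: x=[6.5372] v=[-0.4321]
Step 3: x=[6.3791] v=[-0.6326]
Step 4: x=[6.1754] v=[-0.8148]
Step 5: x=[5.9320] v=[-0.9735]
Step 6: x=[5.6560] v=[-1.1041]
Step 7: x=[5.3553] v=[-1.2029]
Step 8: x=[5.0386] v=[-1.2670]
Step 9: x=[4.7150] v=[-1.2945]
Step 10: x=[4.3938] v=[-1.2847]
Step 11: x=[4.0844] v=[-1.2378]
Step 12: x=[3.7956] v=[-1.1552]
Step 13: x=[3.5358] v=[-1.0393]
Step 14: x=[3.3125] v=[-0.8934]
Step 15: x=[3.1321] v=[-0.7218]
Step 16: x=[2.9998] v=[-0.5294]
Step 17: x=[2.9194] v=[-0.3217]
Step 18: x=[2.8932] v=[-0.1047]
Step 19: x=[2.9220] v=[0.1153]
First v>=0 after going negative at step 19, time=4.7500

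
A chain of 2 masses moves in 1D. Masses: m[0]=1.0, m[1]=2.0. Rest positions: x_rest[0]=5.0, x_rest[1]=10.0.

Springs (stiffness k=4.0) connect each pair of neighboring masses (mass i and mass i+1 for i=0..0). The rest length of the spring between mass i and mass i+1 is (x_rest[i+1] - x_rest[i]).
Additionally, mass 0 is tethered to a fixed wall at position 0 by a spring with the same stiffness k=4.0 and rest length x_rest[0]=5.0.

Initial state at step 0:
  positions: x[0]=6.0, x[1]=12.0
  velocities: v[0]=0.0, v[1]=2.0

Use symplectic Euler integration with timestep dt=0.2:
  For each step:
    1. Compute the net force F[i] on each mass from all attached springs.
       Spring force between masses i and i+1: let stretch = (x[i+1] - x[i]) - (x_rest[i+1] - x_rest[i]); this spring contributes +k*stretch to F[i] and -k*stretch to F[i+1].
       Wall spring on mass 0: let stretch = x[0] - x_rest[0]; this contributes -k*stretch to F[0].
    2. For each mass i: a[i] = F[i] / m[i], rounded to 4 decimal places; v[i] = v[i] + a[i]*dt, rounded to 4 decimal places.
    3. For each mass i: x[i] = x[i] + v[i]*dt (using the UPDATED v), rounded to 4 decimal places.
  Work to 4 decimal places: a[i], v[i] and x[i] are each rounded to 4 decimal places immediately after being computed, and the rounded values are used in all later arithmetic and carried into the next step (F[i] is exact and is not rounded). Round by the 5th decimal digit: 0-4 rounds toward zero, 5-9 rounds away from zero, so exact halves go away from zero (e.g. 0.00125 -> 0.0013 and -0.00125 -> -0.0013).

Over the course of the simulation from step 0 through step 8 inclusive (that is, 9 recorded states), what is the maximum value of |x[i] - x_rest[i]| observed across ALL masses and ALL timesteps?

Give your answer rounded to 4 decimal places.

Answer: 2.6301

Derivation:
Step 0: x=[6.0000 12.0000] v=[0.0000 2.0000]
Step 1: x=[6.0000 12.3200] v=[0.0000 1.6000]
Step 2: x=[6.0512 12.5344] v=[0.2560 1.0720]
Step 3: x=[6.1715 12.6301] v=[0.6016 0.4787]
Step 4: x=[6.3378 12.6092] v=[0.8313 -0.1047]
Step 5: x=[6.4934 12.4865] v=[0.7782 -0.6133]
Step 6: x=[6.5690 12.2844] v=[0.3780 -1.0105]
Step 7: x=[6.5080 12.0251] v=[-0.3049 -1.2967]
Step 8: x=[6.2885 11.7244] v=[-1.0976 -1.5035]
Max displacement = 2.6301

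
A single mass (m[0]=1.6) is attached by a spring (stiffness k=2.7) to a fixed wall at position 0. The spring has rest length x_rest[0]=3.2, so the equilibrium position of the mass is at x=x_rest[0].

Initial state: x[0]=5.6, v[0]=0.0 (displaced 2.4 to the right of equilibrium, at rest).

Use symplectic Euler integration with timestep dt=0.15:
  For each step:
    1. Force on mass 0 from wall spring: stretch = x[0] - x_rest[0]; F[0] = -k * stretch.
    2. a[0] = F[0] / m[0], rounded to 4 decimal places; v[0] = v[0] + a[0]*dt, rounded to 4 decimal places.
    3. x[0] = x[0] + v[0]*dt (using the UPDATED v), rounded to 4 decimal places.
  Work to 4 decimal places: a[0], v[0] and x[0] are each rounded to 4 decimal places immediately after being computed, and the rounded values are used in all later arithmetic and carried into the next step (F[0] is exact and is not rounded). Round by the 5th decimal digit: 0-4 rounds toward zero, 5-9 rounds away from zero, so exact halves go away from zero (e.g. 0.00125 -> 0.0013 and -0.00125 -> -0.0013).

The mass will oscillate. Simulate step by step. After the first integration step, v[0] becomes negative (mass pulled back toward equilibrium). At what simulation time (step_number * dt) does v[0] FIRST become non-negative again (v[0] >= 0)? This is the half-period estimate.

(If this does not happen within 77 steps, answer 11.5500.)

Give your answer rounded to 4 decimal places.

Answer: 2.5500

Derivation:
Step 0: x=[5.6000] v=[0.0000]
Step 1: x=[5.5089] v=[-0.6075]
Step 2: x=[5.3301] v=[-1.1919]
Step 3: x=[5.0704] v=[-1.7311]
Step 4: x=[4.7397] v=[-2.2045]
Step 5: x=[4.3506] v=[-2.5942]
Step 6: x=[3.9178] v=[-2.8854]
Step 7: x=[3.4577] v=[-3.0671]
Step 8: x=[2.9879] v=[-3.1323]
Step 9: x=[2.5261] v=[-3.0786]
Step 10: x=[2.0899] v=[-2.9080]
Step 11: x=[1.6959] v=[-2.6270]
Step 12: x=[1.3590] v=[-2.2463]
Step 13: x=[1.0920] v=[-1.7803]
Step 14: x=[0.9050] v=[-1.2467]
Step 15: x=[0.8051] v=[-0.6658]
Step 16: x=[0.7962] v=[-0.0596]
Step 17: x=[0.8785] v=[0.5489]
First v>=0 after going negative at step 17, time=2.5500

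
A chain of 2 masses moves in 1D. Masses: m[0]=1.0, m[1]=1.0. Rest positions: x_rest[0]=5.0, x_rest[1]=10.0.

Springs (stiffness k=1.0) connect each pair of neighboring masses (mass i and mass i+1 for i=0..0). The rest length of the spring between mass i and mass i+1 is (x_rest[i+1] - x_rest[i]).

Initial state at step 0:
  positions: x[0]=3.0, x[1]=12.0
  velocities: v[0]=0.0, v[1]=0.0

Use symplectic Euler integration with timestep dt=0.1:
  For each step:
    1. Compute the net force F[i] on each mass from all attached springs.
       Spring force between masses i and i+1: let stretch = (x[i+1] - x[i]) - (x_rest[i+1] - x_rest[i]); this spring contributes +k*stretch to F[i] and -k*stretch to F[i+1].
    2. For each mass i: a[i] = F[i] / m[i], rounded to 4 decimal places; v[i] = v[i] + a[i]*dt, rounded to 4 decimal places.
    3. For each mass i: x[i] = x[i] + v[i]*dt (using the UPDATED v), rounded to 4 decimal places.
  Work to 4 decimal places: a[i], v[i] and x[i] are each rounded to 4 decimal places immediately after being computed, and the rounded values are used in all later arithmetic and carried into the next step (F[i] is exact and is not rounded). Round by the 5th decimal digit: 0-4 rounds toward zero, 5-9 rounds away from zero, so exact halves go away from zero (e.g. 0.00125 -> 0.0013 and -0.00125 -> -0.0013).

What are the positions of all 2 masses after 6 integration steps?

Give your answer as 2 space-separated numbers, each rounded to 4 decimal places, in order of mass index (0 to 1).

Step 0: x=[3.0000 12.0000] v=[0.0000 0.0000]
Step 1: x=[3.0400 11.9600] v=[0.4000 -0.4000]
Step 2: x=[3.1192 11.8808] v=[0.7920 -0.7920]
Step 3: x=[3.2360 11.7640] v=[1.1682 -1.1682]
Step 4: x=[3.3881 11.6119] v=[1.5210 -1.5210]
Step 5: x=[3.5724 11.4276] v=[1.8434 -1.8434]
Step 6: x=[3.7853 11.2147] v=[2.1289 -2.1289]

Answer: 3.7853 11.2147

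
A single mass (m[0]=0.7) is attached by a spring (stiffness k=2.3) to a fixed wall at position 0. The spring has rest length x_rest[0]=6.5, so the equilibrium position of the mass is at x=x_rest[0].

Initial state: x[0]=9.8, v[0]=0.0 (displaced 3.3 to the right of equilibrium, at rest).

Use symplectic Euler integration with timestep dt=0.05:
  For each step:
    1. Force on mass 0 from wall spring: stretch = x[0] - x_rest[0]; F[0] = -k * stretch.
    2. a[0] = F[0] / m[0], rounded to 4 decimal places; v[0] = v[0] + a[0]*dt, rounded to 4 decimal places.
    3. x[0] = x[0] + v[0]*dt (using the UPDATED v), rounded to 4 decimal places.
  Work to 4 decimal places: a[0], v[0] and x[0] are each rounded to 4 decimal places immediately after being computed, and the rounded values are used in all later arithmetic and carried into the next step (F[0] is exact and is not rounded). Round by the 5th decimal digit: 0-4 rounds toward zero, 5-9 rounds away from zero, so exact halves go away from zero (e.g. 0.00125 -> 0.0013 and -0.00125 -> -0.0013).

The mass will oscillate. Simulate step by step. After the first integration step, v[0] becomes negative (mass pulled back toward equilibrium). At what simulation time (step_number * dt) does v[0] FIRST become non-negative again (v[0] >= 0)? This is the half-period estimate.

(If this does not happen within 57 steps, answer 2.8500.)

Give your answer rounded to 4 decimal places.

Answer: 1.7500

Derivation:
Step 0: x=[9.8000] v=[0.0000]
Step 1: x=[9.7729] v=[-0.5421]
Step 2: x=[9.7189] v=[-1.0798]
Step 3: x=[9.6385] v=[-1.6086]
Step 4: x=[9.5323] v=[-2.1242]
Step 5: x=[9.4012] v=[-2.6224]
Step 6: x=[9.2463] v=[-3.0990]
Step 7: x=[9.0688] v=[-3.5502]
Step 8: x=[8.8702] v=[-3.9722]
Step 9: x=[8.6521] v=[-4.3616]
Step 10: x=[8.4163] v=[-4.7152]
Step 11: x=[8.1648] v=[-5.0300]
Step 12: x=[7.8996] v=[-5.3035]
Step 13: x=[7.6229] v=[-5.5334]
Step 14: x=[7.3370] v=[-5.7179]
Step 15: x=[7.0442] v=[-5.8554]
Step 16: x=[6.7470] v=[-5.9448]
Step 17: x=[6.4477] v=[-5.9854]
Step 18: x=[6.1489] v=[-5.9768]
Step 19: x=[5.8529] v=[-5.9191]
Step 20: x=[5.5623] v=[-5.8128]
Step 21: x=[5.2794] v=[-5.6588]
Step 22: x=[5.0065] v=[-5.4583]
Step 23: x=[4.7459] v=[-5.2129]
Step 24: x=[4.4997] v=[-4.9247]
Step 25: x=[4.2699] v=[-4.5961]
Step 26: x=[4.0584] v=[-4.2297]
Step 27: x=[3.8670] v=[-3.8286]
Step 28: x=[3.6972] v=[-3.3960]
Step 29: x=[3.5504] v=[-2.9355]
Step 30: x=[3.4279] v=[-2.4509]
Step 31: x=[3.3306] v=[-1.9462]
Step 32: x=[3.2593] v=[-1.4255]
Step 33: x=[3.2146] v=[-0.8931]
Step 34: x=[3.1969] v=[-0.3534]
Step 35: x=[3.2064] v=[0.1893]
First v>=0 after going negative at step 35, time=1.7500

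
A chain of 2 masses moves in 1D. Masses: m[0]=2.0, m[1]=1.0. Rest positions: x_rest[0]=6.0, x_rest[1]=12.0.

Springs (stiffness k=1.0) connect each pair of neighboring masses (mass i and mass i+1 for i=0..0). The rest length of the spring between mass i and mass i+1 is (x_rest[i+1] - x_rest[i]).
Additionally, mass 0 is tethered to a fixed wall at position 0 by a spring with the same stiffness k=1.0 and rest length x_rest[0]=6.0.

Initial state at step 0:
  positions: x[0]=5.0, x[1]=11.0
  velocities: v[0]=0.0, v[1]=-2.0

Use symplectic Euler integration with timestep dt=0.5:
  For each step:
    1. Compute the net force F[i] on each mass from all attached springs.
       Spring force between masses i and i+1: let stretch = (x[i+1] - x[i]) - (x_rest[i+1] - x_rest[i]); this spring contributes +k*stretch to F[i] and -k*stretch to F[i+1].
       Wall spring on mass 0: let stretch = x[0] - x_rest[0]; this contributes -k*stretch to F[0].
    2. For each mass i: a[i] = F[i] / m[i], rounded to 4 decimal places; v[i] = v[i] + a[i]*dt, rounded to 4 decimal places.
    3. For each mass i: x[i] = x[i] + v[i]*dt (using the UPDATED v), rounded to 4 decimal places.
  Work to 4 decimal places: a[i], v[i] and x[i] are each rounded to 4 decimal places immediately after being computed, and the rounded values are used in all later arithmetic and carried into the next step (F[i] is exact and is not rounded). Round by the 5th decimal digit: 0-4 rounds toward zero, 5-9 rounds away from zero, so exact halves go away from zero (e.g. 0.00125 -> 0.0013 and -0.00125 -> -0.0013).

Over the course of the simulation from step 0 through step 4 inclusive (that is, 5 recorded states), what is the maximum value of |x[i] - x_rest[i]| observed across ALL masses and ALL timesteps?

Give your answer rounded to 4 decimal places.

Answer: 2.9531

Derivation:
Step 0: x=[5.0000 11.0000] v=[0.0000 -2.0000]
Step 1: x=[5.1250 10.0000] v=[0.2500 -2.0000]
Step 2: x=[5.2188 9.2813] v=[0.1875 -1.4375]
Step 3: x=[5.1680 9.0469] v=[-0.1016 -0.4688]
Step 4: x=[4.9561 9.3428] v=[-0.4239 0.5918]
Max displacement = 2.9531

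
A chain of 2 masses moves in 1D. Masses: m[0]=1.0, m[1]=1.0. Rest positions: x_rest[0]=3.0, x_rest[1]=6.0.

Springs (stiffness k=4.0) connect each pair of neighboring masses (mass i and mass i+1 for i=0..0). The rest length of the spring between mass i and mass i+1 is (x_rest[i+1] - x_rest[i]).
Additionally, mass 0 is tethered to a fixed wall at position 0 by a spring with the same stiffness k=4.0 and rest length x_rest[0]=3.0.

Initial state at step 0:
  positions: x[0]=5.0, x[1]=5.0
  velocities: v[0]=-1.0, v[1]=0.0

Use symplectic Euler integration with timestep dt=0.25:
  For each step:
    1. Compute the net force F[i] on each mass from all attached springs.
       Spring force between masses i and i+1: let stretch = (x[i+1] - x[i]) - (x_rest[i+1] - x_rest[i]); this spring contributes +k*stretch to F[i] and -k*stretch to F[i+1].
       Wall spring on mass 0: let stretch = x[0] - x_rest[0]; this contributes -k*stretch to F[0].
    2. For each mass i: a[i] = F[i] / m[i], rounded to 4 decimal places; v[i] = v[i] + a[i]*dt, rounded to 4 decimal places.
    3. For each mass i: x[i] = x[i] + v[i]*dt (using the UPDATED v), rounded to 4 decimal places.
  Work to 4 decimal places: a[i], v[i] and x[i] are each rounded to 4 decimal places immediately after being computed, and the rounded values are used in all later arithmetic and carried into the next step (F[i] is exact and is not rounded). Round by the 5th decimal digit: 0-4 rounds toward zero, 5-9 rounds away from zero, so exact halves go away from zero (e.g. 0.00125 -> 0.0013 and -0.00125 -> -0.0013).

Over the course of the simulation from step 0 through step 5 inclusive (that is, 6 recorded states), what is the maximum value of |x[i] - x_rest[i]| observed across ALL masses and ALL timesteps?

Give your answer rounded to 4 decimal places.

Answer: 2.2969

Derivation:
Step 0: x=[5.0000 5.0000] v=[-1.0000 0.0000]
Step 1: x=[3.5000 5.7500] v=[-6.0000 3.0000]
Step 2: x=[1.6875 6.6875] v=[-7.2500 3.7500]
Step 3: x=[0.7031 7.1250] v=[-3.9375 1.7500]
Step 4: x=[1.1484 6.7070] v=[1.7813 -1.6719]
Step 5: x=[2.6963 5.6494] v=[6.1915 -4.2305]
Max displacement = 2.2969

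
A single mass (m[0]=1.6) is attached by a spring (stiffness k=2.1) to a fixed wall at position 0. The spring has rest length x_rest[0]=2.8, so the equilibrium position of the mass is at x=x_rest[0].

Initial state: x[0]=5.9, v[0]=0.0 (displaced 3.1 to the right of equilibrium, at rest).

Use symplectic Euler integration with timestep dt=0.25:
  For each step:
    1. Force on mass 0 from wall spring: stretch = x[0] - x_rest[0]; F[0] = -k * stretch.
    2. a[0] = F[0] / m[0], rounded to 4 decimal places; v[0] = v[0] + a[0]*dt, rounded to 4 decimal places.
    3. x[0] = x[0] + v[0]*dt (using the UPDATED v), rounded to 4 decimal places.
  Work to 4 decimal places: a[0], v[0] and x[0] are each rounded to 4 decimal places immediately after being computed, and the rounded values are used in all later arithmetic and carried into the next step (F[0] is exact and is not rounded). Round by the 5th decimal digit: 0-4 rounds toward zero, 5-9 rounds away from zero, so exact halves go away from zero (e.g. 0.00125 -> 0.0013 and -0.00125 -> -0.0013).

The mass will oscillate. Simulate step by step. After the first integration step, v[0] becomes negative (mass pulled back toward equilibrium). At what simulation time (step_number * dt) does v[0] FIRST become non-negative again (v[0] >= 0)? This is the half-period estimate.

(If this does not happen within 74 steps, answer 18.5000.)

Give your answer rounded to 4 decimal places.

Step 0: x=[5.9000] v=[0.0000]
Step 1: x=[5.6457] v=[-1.0172]
Step 2: x=[5.1580] v=[-1.9510]
Step 3: x=[4.4768] v=[-2.7247]
Step 4: x=[3.6581] v=[-3.2749]
Step 5: x=[2.7690] v=[-3.5565]
Step 6: x=[1.8824] v=[-3.5463]
Step 7: x=[1.0711] v=[-3.2452]
Step 8: x=[0.4016] v=[-2.6779]
Step 9: x=[-0.0711] v=[-1.8909]
Step 10: x=[-0.3083] v=[-0.9488]
Step 11: x=[-0.2905] v=[0.0711]
First v>=0 after going negative at step 11, time=2.7500

Answer: 2.7500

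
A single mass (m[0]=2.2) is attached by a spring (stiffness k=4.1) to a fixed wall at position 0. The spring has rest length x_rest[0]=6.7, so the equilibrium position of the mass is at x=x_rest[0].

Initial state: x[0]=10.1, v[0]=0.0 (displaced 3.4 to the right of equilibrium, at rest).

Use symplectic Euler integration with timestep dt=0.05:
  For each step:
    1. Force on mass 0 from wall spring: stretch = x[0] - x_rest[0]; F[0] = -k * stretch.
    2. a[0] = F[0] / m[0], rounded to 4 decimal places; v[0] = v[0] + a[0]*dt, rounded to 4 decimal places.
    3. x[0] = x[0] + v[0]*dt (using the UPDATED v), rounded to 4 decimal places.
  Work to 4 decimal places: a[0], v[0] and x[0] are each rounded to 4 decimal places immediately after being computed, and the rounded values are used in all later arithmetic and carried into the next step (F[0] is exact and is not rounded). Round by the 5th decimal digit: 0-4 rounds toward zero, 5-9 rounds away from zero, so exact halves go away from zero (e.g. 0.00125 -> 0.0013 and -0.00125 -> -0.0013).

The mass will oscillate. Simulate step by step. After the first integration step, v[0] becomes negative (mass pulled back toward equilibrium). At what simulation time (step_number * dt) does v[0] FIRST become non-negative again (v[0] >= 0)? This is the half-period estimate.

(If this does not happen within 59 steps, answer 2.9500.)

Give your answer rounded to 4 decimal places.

Step 0: x=[10.1000] v=[0.0000]
Step 1: x=[10.0842] v=[-0.3168]
Step 2: x=[10.0526] v=[-0.6321]
Step 3: x=[10.0054] v=[-0.9445]
Step 4: x=[9.9428] v=[-1.2525]
Step 5: x=[9.8651] v=[-1.5547]
Step 6: x=[9.7726] v=[-1.8496]
Step 7: x=[9.6658] v=[-2.1359]
Step 8: x=[9.5452] v=[-2.4123]
Step 9: x=[9.4113] v=[-2.6774]
Step 10: x=[9.2648] v=[-2.9300]
Step 11: x=[9.1064] v=[-3.1690]
Step 12: x=[8.9367] v=[-3.3932]
Step 13: x=[8.7566] v=[-3.6016]
Step 14: x=[8.5669] v=[-3.7932]
Step 15: x=[8.3685] v=[-3.9672]
Step 16: x=[8.1624] v=[-4.1227]
Step 17: x=[7.9495] v=[-4.2590]
Step 18: x=[7.7307] v=[-4.3754]
Step 19: x=[7.5071] v=[-4.4714]
Step 20: x=[7.2798] v=[-4.5466]
Step 21: x=[7.0498] v=[-4.6006]
Step 22: x=[6.8181] v=[-4.6332]
Step 23: x=[6.5859] v=[-4.6442]
Step 24: x=[6.3542] v=[-4.6336]
Step 25: x=[6.1241] v=[-4.6014]
Step 26: x=[5.8967] v=[-4.5477]
Step 27: x=[5.6731] v=[-4.4728]
Step 28: x=[5.4542] v=[-4.3771]
Step 29: x=[5.2412] v=[-4.2610]
Step 30: x=[5.0349] v=[-4.1251]
Step 31: x=[4.8364] v=[-3.9699]
Step 32: x=[4.6466] v=[-3.7962]
Step 33: x=[4.4664] v=[-3.6049]
Step 34: x=[4.2966] v=[-3.3968]
Step 35: x=[4.1380] v=[-3.1728]
Step 36: x=[3.9913] v=[-2.9341]
Step 37: x=[3.8572] v=[-2.6817]
Step 38: x=[3.7364] v=[-2.4168]
Step 39: x=[3.6294] v=[-2.1406]
Step 40: x=[3.5367] v=[-1.8545]
Step 41: x=[3.4587] v=[-1.5597]
Step 42: x=[3.3958] v=[-1.2577]
Step 43: x=[3.3483] v=[-0.9498]
Step 44: x=[3.3164] v=[-0.6375]
Step 45: x=[3.3003] v=[-0.3222]
Step 46: x=[3.3000] v=[-0.0054]
Step 47: x=[3.3156] v=[0.3114]
First v>=0 after going negative at step 47, time=2.3500

Answer: 2.3500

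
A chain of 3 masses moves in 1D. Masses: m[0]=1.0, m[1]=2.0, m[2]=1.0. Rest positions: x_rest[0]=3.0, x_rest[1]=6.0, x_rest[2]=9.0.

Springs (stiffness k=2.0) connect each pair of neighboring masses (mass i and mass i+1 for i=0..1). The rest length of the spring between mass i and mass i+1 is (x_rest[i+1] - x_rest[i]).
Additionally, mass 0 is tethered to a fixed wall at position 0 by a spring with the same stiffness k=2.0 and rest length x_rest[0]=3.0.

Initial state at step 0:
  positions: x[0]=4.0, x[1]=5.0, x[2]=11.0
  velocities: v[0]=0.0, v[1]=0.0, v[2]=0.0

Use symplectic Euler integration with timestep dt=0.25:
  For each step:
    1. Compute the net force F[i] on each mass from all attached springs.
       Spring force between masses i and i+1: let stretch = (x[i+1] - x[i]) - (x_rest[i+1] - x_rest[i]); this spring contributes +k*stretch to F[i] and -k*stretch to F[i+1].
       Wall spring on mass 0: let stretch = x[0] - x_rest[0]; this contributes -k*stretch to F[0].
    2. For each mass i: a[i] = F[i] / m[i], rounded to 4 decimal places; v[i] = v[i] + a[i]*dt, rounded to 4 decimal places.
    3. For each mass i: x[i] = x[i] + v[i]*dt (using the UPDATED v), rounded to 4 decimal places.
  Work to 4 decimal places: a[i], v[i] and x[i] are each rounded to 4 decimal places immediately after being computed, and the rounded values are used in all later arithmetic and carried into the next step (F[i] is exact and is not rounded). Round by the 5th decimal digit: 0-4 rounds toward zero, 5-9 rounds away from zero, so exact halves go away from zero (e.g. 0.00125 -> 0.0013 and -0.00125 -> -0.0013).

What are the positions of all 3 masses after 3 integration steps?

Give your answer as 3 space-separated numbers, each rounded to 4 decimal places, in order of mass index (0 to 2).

Step 0: x=[4.0000 5.0000 11.0000] v=[0.0000 0.0000 0.0000]
Step 1: x=[3.6250 5.3125 10.6250] v=[-1.5000 1.2500 -1.5000]
Step 2: x=[3.0078 5.8516 9.9609] v=[-2.4688 2.1563 -2.6563]
Step 3: x=[2.3701 6.4698 9.1582] v=[-2.5508 2.4727 -3.2110]

Answer: 2.3701 6.4698 9.1582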